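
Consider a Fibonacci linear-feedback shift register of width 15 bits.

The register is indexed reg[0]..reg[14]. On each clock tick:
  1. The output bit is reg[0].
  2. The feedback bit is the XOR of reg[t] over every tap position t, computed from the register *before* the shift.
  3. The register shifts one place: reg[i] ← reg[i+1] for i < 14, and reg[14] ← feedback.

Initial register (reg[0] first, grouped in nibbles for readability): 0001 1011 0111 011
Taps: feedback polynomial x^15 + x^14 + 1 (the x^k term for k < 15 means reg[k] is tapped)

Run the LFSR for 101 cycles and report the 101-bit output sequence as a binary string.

tick  register→output (feedback)
  0  000110110111011→0 (1)
  1  001101101110111→0 (1)
  2  011011011101111→0 (1)
  3  110110111011111→1 (0)
  4  101101110111110→1 (1)
  5  011011101111101→0 (1)
  6  110111011111011→1 (0)
  7  101110111110110→1 (1)
  8  011101111101101→0 (1)
  9  111011111011011→1 (0)
 10  110111110110110→1 (1)
 11  101111101101101→1 (0)
 12  011111011011010→0 (0)
 13  111110110110100→1 (1)
 14  111101101101001→1 (0)
 15  111011011010010→1 (1)
 16  110110110100101→1 (0)
 17  101101101001010→1 (1)
 18  011011010010101→0 (1)
 19  110110100101011→1 (0)
 20  101101001010110→1 (1)
 21  011010010101101→0 (1)
 22  110100101011011→1 (0)
 23  101001010110110→1 (1)
 24  010010101101101→0 (1)
 25  100101011011011→1 (0)
 26  001010110110110→0 (0)
 27  010101101101100→0 (0)
 28  101011011011000→1 (1)
 29  010110110110001→0 (1)
 30  101101101100011→1 (0)
 31  011011011000110→0 (0)
 32  110110110001100→1 (1)
 33  101101100011001→1 (0)
 34  011011000110010→0 (0)
 35  110110001100100→1 (1)
 36  101100011001001→1 (0)
 37  011000110010010→0 (0)
 38  110001100100100→1 (1)
 39  100011001001001→1 (0)
 40  000110010010010→0 (0)
 41  001100100100100→0 (0)
 42  011001001001000→0 (0)
 43  110010010010000→1 (1)
 44  100100100100001→1 (0)
 45  001001001000010→0 (0)
 46  010010010000100→0 (0)
 47  100100100001000→1 (1)
 48  001001000010001→0 (1)
 49  010010000100011→0 (1)
 50  100100001000111→1 (0)
 51  001000010001110→0 (0)
 52  010000100011100→0 (0)
 53  100001000111000→1 (1)
 54  000010001110001→0 (1)
 55  000100011100011→0 (1)
 56  001000111000111→0 (1)
 57  010001110001111→0 (1)
 58  100011100011111→1 (0)
 59  000111000111110→0 (0)
 60  001110001111100→0 (0)
 61  011100011111000→0 (0)
 62  111000111110000→1 (1)
 63  110001111100001→1 (0)
 64  100011111000010→1 (1)
 65  000111110000101→0 (1)
 66  001111100001011→0 (1)
 67  011111000010111→0 (1)
 68  111110000101111→1 (0)
 69  111100001011110→1 (1)
 70  111000010111101→1 (0)
 71  110000101111010→1 (1)
 72  100001011110101→1 (0)
 73  000010111101010→0 (0)
 74  000101111010100→0 (0)
 75  001011110101000→0 (0)
 76  010111101010000→0 (0)
 77  101111010100000→1 (1)
 78  011110101000001→0 (1)
 79  111101010000011→1 (0)
 80  111010100000110→1 (1)
 81  110101000001101→1 (0)
 82  101010000011010→1 (1)
 83  010100000110101→0 (1)
 84  101000001101011→1 (0)
 85  010000011010110→0 (0)
 86  100000110101100→1 (1)
 87  000001101011001→0 (1)
 88  000011010110011→0 (1)
 89  000110101100111→0 (1)
 90  001101011001111→0 (1)
 91  011010110011111→0 (1)
 92  110101100111111→1 (0)
 93  101011001111110→1 (1)
 94  010110011111101→0 (1)
 95  101100111111011→1 (0)
 96  011001111110110→0 (0)
 97  110011111101100→1 (1)
 98  100111111011001→1 (0)
 99  001111110110010→0 (0)
100  011111101100100→0 (0)

00011011011101111101101101001010110110110001100100100100001000111000111110000101111010100000110101100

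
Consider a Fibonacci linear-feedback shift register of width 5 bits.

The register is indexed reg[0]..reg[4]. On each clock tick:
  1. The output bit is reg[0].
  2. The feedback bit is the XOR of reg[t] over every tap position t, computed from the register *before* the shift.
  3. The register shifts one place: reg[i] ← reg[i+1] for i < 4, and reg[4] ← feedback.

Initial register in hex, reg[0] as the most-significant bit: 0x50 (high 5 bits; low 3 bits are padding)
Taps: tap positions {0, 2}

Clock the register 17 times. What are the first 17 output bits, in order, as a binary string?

k : reg_k → out_k, fb_k
0: 01010 → 0, fb=0
1: 10100 → 1, fb=0
2: 01000 → 0, fb=0
3: 10000 → 1, fb=1
4: 00001 → 0, fb=0
5: 00010 → 0, fb=0
6: 00100 → 0, fb=1
7: 01001 → 0, fb=0
8: 10010 → 1, fb=1
9: 00101 → 0, fb=1
10: 01011 → 0, fb=0
11: 10110 → 1, fb=0
12: 01100 → 0, fb=1
13: 11001 → 1, fb=1
14: 10011 → 1, fb=1
15: 00111 → 0, fb=1
16: 01111 → 0, fb=1

01010000100101100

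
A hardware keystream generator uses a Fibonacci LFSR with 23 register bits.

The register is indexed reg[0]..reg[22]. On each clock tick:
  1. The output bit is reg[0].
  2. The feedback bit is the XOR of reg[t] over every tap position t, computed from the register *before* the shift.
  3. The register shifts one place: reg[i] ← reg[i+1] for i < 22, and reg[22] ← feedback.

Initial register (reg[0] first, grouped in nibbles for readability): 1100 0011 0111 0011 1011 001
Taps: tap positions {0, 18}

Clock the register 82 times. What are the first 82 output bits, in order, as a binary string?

1100001101110011101100100001011001010101110010100111111101010001000111000001111001

tick  register→output (feedback)
  0  11000011011100111011001→1 (0)
  1  10000110111001110110010→1 (0)
  2  00001101110011101100100→0 (0)
  3  00011011100111011001000→0 (0)
  4  00110111001110110010000→0 (1)
  5  01101110011101100100001→0 (0)
  6  11011100111011001000010→1 (1)
  7  10111001110110010000101→1 (1)
  8  01110011101100100001011→0 (0)
  9  11100111011001000010110→1 (0)
 10  11001110110010000101100→1 (1)
 11  10011101100100001011001→1 (0)
 12  00111011001000010110010→0 (1)
 13  01110110010000101100101→0 (0)
 14  11101100100001011001010→1 (1)
 15  11011001000010110010101→1 (0)
 16  10110010000101100101010→1 (1)
 17  01100100001011001010101→0 (1)
 18  11001000010110010101011→1 (1)
 19  10010000101100101010111→1 (0)
 20  00100001011001010101110→0 (0)
 21  01000010110010101011100→0 (1)
 22  10000101100101010111001→1 (0)
 23  00001011001010101110010→0 (1)
 24  00010110010101011100101→0 (0)
 25  00101100101010111001010→0 (0)
 26  01011001010101110010100→0 (1)
 27  10110010101011100101001→1 (1)
 28  01100101010111001010011→0 (1)
 29  11001010101110010100111→1 (1)
 30  10010101011100101001111→1 (1)
 31  00101010111001010011111→0 (1)
 32  01010101110010100111111→0 (1)
 33  10101011100101001111111→1 (0)
 34  01010111001010011111110→0 (1)
 35  10101110010100111111101→1 (0)
 36  01011100101001111111010→0 (1)
 37  10111001010011111110101→1 (0)
 38  01110010100111111101010→0 (0)
 39  11100101001111111010100→1 (0)
 40  11001010011111110101000→1 (1)
 41  10010100111111101010001→1 (0)
 42  00101001111111010100010→0 (0)
 43  01010011111110101000100→0 (0)
 44  10100111111101010001000→1 (1)
 45  01001111111010100010001→0 (1)
 46  10011111110101000100011→1 (1)
 47  00111111101010001000111→0 (0)
 48  01111111010100010001110→0 (0)
 49  11111110101000100011100→1 (0)
 50  11111101010001000111000→1 (0)
 51  11111010100010001110000→1 (0)
 52  11110101000100011100000→1 (1)
 53  11101010001000111000001→1 (1)
 54  11010100010001110000011→1 (1)
 55  10101000100011100000111→1 (1)
 56  01010001000111000001111→0 (0)
 57  10100010001110000011110→1 (0)
 58  01000100011100000111100→0 (1)
 59  10001000111000001111001→1 (0)
 60  00010001110000011110010→0 (1)
 61  00100011100000111100101→0 (0)
 62  01000111000001111001010→0 (0)
 63  10001110000011110010100→1 (0)
 64  00011100000111100101000→0 (0)
 65  00111000001111001010000→0 (1)
 66  01110000011110010100001→0 (0)
 67  11100000111100101000010→1 (1)
 68  11000001111001010000101→1 (1)
 69  10000011110010100001011→1 (1)
 70  00000111100101000010111→0 (1)
 71  00001111001010000101111→0 (0)
 72  00011110010100001011110→0 (1)
 73  00111100101000010111101→0 (1)
 74  01111001010000101111011→0 (1)
 75  11110010100001011110111→1 (0)
 76  11100101000010111101110→1 (1)
 77  11001010000101111011101→1 (0)
 78  10010100001011110111010→1 (0)
 79  00101000010111101110100→0 (1)
 80  01010000101111011101001→0 (0)
 81  10100001011110111010010→1 (0)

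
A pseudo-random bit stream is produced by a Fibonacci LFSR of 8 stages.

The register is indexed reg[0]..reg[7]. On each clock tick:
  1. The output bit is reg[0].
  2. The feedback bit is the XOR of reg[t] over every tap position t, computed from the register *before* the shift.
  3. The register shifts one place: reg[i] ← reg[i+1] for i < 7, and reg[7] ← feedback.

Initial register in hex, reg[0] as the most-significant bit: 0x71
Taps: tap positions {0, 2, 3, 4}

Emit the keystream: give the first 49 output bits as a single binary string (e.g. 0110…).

tick  register→output (feedback)
  0  01110001→0 (0)
  1  11100010→1 (0)
  2  11000100→1 (1)
  3  10001001→1 (0)
  4  00010010→0 (1)
  5  00100101→0 (1)
  6  01001011→0 (1)
  7  10010111→1 (0)
  8  00101110→0 (0)
  9  01011100→0 (0)
 10  10111000→1 (0)
 11  01110000→0 (0)
 12  11100000→1 (0)
 13  11000000→1 (1)
 14  10000001→1 (1)
 15  00000011→0 (0)
 16  00000110→0 (0)
 17  00001100→0 (1)
 18  00011001→0 (0)
 19  00110010→0 (0)
 20  01100100→0 (1)
 21  11001001→1 (0)
 22  10010010→1 (0)
 23  00100100→0 (1)
 24  01001001→0 (1)
 25  10010011→1 (0)
 26  00100110→0 (1)
 27  01001101→0 (1)
 28  10011011→1 (1)
 29  00110111→0 (0)
 30  01101110→0 (0)
 31  11011100→1 (1)
 32  10111001→1 (0)
 33  01110010→0 (0)
 34  11100100→1 (0)
 35  11001000→1 (0)
 36  10010000→1 (0)
 37  00100000→0 (1)
 38  01000001→0 (0)
 39  10000010→1 (1)
 40  00000101→0 (0)
 41  00001010→0 (1)
 42  00010101→0 (1)
 43  00101011→0 (0)
 44  01010110→0 (1)
 45  10101101→1 (1)
 46  01011011→0 (0)
 47  10110110→1 (1)
 48  01101101→0 (0)

0111000100101110000001100100100110111001000001010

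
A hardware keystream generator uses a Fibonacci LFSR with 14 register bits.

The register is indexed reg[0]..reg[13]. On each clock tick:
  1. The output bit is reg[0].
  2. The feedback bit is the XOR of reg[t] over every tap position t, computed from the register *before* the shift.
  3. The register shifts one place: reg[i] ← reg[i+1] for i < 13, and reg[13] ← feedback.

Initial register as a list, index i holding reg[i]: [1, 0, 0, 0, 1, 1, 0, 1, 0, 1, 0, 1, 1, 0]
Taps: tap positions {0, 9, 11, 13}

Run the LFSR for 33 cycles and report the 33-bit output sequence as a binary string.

tick  register→output (feedback)
  0  10001101010110→1 (1)
  1  00011010101101→0 (0)
  2  00110101011010→0 (1)
  3  01101010110101→0 (1)
  4  11010101101011→1 (0)
  5  10101011010110→1 (1)
  6  01010110101101→0 (0)
  7  10101101011010→1 (0)
  8  01011010110100→0 (0)
  9  10110101101000→1 (1)
 10  01101011010001→0 (0)
 11  11010110100010→1 (1)
 12  10101101000101→1 (1)
 13  01011010001011→0 (1)
 14  10110100010111→1 (0)
 15  01101000101110→0 (1)
 16  11010001011101→1 (0)
 17  10100010111010→1 (0)
 18  01000101110100→0 (0)
 19  10001011101000→1 (1)
 20  00010111010001→0 (0)
 21  00101110100010→0 (0)
 22  01011101000100→0 (1)
 23  10111010001001→1 (0)
 24  01110100010010→0 (1)
 25  11101000100101→1 (1)
 26  11010001001011→1 (0)
 27  10100010010110→1 (1)
 28  01000100101101→0 (0)
 29  10001001011010→1 (0)
 30  00010010110100→0 (0)
 31  00100101101000→0 (0)
 32  01001011010000→0 (1)

100011010101101011010001011101000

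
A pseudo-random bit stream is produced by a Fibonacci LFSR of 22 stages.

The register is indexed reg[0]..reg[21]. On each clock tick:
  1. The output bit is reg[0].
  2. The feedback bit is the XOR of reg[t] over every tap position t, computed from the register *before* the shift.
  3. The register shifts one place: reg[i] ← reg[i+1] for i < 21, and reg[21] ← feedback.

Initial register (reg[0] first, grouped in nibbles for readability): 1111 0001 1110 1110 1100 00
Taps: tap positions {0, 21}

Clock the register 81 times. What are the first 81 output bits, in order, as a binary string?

111100011110111011000010100001010010110111110011111001110010010101110101000101110

k : reg_k → out_k, fb_k
0: 1111000111101110110000 → 1, fb=1
1: 1110001111011101100001 → 1, fb=0
2: 1100011110111011000010 → 1, fb=1
3: 1000111101110110000101 → 1, fb=0
4: 0001111011101100001010 → 0, fb=0
5: 0011110111011000010100 → 0, fb=0
6: 0111101110110000101000 → 0, fb=0
7: 1111011101100001010000 → 1, fb=1
8: 1110111011000010100001 → 1, fb=0
9: 1101110110000101000010 → 1, fb=1
10: 1011101100001010000101 → 1, fb=0
11: 0111011000010100001010 → 0, fb=0
12: 1110110000101000010100 → 1, fb=1
13: 1101100001010000101001 → 1, fb=0
14: 1011000010100001010010 → 1, fb=1
15: 0110000101000010100101 → 0, fb=1
16: 1100001010000101001011 → 1, fb=0
17: 1000010100001010010110 → 1, fb=1
18: 0000101000010100101101 → 0, fb=1
19: 0001010000101001011011 → 0, fb=1
20: 0010100001010010110111 → 0, fb=1
21: 0101000010100101101111 → 0, fb=1
22: 1010000101001011011111 → 1, fb=0
23: 0100001010010110111110 → 0, fb=0
24: 1000010100101101111100 → 1, fb=1
25: 0000101001011011111001 → 0, fb=1
26: 0001010010110111110011 → 0, fb=1
27: 0010100101101111100111 → 0, fb=1
28: 0101001011011111001111 → 0, fb=1
29: 1010010110111110011111 → 1, fb=0
30: 0100101101111100111110 → 0, fb=0
31: 1001011011111001111100 → 1, fb=1
32: 0010110111110011111001 → 0, fb=1
33: 0101101111100111110011 → 0, fb=1
34: 1011011111001111100111 → 1, fb=0
35: 0110111110011111001110 → 0, fb=0
36: 1101111100111110011100 → 1, fb=1
37: 1011111001111100111001 → 1, fb=0
38: 0111110011111001110010 → 0, fb=0
39: 1111100111110011100100 → 1, fb=1
40: 1111001111100111001001 → 1, fb=0
41: 1110011111001110010010 → 1, fb=1
42: 1100111110011100100101 → 1, fb=0
43: 1001111100111001001010 → 1, fb=1
44: 0011111001110010010101 → 0, fb=1
45: 0111110011100100101011 → 0, fb=1
46: 1111100111001001010111 → 1, fb=0
47: 1111001110010010101110 → 1, fb=1
48: 1110011100100101011101 → 1, fb=0
49: 1100111001001010111010 → 1, fb=1
50: 1001110010010101110101 → 1, fb=0
51: 0011100100101011101010 → 0, fb=0
52: 0111001001010111010100 → 0, fb=0
53: 1110010010101110101000 → 1, fb=1
54: 1100100101011101010001 → 1, fb=0
55: 1001001010111010100010 → 1, fb=1
56: 0010010101110101000101 → 0, fb=1
57: 0100101011101010001011 → 0, fb=1
58: 1001010111010100010111 → 1, fb=0
59: 0010101110101000101110 → 0, fb=0
60: 0101011101010001011100 → 0, fb=0
61: 1010111010100010111000 → 1, fb=1
62: 0101110101000101110001 → 0, fb=1
63: 1011101010001011100011 → 1, fb=0
64: 0111010100010111000110 → 0, fb=0
65: 1110101000101110001100 → 1, fb=1
66: 1101010001011100011001 → 1, fb=0
67: 1010100010111000110010 → 1, fb=1
68: 0101000101110001100101 → 0, fb=1
69: 1010001011100011001011 → 1, fb=0
70: 0100010111000110010110 → 0, fb=0
71: 1000101110001100101100 → 1, fb=1
72: 0001011100011001011001 → 0, fb=1
73: 0010111000110010110011 → 0, fb=1
74: 0101110001100101100111 → 0, fb=1
75: 1011100011001011001111 → 1, fb=0
76: 0111000110010110011110 → 0, fb=0
77: 1110001100101100111100 → 1, fb=1
78: 1100011001011001111001 → 1, fb=0
79: 1000110010110011110010 → 1, fb=1
80: 0001100101100111100101 → 0, fb=1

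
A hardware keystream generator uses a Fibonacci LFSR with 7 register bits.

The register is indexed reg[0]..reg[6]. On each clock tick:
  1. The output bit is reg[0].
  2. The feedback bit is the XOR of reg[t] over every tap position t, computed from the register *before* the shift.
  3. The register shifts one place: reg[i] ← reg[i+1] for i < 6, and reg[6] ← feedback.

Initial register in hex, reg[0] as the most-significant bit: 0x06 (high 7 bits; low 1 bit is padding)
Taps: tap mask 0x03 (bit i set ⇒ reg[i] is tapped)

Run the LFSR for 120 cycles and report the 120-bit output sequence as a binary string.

k : reg_k → out_k, fb_k
0: 0000011 → 0, fb=0
1: 0000110 → 0, fb=0
2: 0001100 → 0, fb=0
3: 0011000 → 0, fb=0
4: 0110000 → 0, fb=1
5: 1100001 → 1, fb=0
6: 1000010 → 1, fb=1
7: 0000101 → 0, fb=0
8: 0001010 → 0, fb=0
9: 0010100 → 0, fb=0
10: 0101000 → 0, fb=1
11: 1010001 → 1, fb=1
12: 0100011 → 0, fb=1
13: 1000111 → 1, fb=1
14: 0001111 → 0, fb=0
15: 0011110 → 0, fb=0
16: 0111100 → 0, fb=1
17: 1111001 → 1, fb=0
18: 1110010 → 1, fb=0
19: 1100100 → 1, fb=0
20: 1001000 → 1, fb=1
21: 0010001 → 0, fb=0
22: 0100010 → 0, fb=1
23: 1000101 → 1, fb=1
24: 0001011 → 0, fb=0
25: 0010110 → 0, fb=0
26: 0101100 → 0, fb=1
27: 1011001 → 1, fb=1
28: 0110011 → 0, fb=1
29: 1100111 → 1, fb=0
30: 1001110 → 1, fb=1
31: 0011101 → 0, fb=0
32: 0111010 → 0, fb=1
33: 1110101 → 1, fb=0
34: 1101010 → 1, fb=0
35: 1010100 → 1, fb=1
36: 0101001 → 0, fb=1
37: 1010011 → 1, fb=1
38: 0100111 → 0, fb=1
39: 1001111 → 1, fb=1
40: 0011111 → 0, fb=0
41: 0111110 → 0, fb=1
42: 1111101 → 1, fb=0
43: 1111010 → 1, fb=0
44: 1110100 → 1, fb=0
45: 1101000 → 1, fb=0
46: 1010000 → 1, fb=1
47: 0100001 → 0, fb=1
48: 1000011 → 1, fb=1
49: 0000111 → 0, fb=0
50: 0001110 → 0, fb=0
51: 0011100 → 0, fb=0
52: 0111000 → 0, fb=1
53: 1110001 → 1, fb=0
54: 1100010 → 1, fb=0
55: 1000100 → 1, fb=1
56: 0001001 → 0, fb=0
57: 0010010 → 0, fb=0
58: 0100100 → 0, fb=1
59: 1001001 → 1, fb=1
60: 0010011 → 0, fb=0
61: 0100110 → 0, fb=1
62: 1001101 → 1, fb=1
63: 0011011 → 0, fb=0
64: 0110110 → 0, fb=1
65: 1101101 → 1, fb=0
66: 1011010 → 1, fb=1
67: 0110101 → 0, fb=1
68: 1101011 → 1, fb=0
69: 1010110 → 1, fb=1
70: 0101101 → 0, fb=1
71: 1011011 → 1, fb=1
72: 0110111 → 0, fb=1
73: 1101111 → 1, fb=0
74: 1011110 → 1, fb=1
75: 0111101 → 0, fb=1
76: 1111011 → 1, fb=0
77: 1110110 → 1, fb=0
78: 1101100 → 1, fb=0
79: 1011000 → 1, fb=1
80: 0110001 → 0, fb=1
81: 1100011 → 1, fb=0
82: 1000110 → 1, fb=1
83: 0001101 → 0, fb=0
84: 0011010 → 0, fb=0
85: 0110100 → 0, fb=1
86: 1101001 → 1, fb=0
87: 1010010 → 1, fb=1
88: 0100101 → 0, fb=1
89: 1001011 → 1, fb=1
90: 0010111 → 0, fb=0
91: 0101110 → 0, fb=1
92: 1011101 → 1, fb=1
93: 0111011 → 0, fb=1
94: 1110111 → 1, fb=0
95: 1101110 → 1, fb=0
96: 1011100 → 1, fb=1
97: 0111001 → 0, fb=1
98: 1110011 → 1, fb=0
99: 1100110 → 1, fb=0
100: 1001100 → 1, fb=1
101: 0011001 → 0, fb=0
102: 0110010 → 0, fb=1
103: 1100101 → 1, fb=0
104: 1001010 → 1, fb=1
105: 0010101 → 0, fb=0
106: 0101010 → 0, fb=1
107: 1010101 → 1, fb=1
108: 0101011 → 0, fb=1
109: 1010111 → 1, fb=1
110: 0101111 → 0, fb=1
111: 1011111 → 1, fb=1
112: 0111111 → 0, fb=1
113: 1111111 → 1, fb=0
114: 1111110 → 1, fb=0
115: 1111100 → 1, fb=0
116: 1111000 → 1, fb=0
117: 1110000 → 1, fb=0
118: 1100000 → 1, fb=0
119: 1000000 → 1, fb=1

000001100001010001111001000101100111010100111110100001110001001001101101011011110110001101001011101110011001010101111111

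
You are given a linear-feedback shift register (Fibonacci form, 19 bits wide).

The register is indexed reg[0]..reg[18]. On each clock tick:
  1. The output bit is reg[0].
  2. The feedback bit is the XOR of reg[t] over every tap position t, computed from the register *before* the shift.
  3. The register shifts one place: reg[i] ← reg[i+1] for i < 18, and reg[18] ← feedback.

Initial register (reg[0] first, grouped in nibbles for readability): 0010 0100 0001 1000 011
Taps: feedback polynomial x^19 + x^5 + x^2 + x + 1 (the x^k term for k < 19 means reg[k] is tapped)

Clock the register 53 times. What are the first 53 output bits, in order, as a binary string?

tick  register→output (feedback)
  0  0010010000011000011→0 (0)
  1  0100100000110000110→0 (1)
  2  1001000001100001101→1 (1)
  3  0010000011000011011→0 (1)
  4  0100000110000110111→0 (1)
  5  1000001100001101111→1 (1)
  6  0000011000011011111→0 (1)
  7  0000110000110111111→0 (1)
  8  0001100001101111111→0 (0)
  9  0011000011011111110→0 (1)
 10  0110000110111111101→0 (0)
 11  1100001101111111010→1 (0)
 12  1000011011111110100→1 (0)
 13  0000110111111101000→0 (1)
 14  0001101111111010001→0 (0)
 15  0011011111110100010→0 (0)
 16  0110111111101000100→0 (1)
 17  1101111111010001001→1 (1)
 18  1011111110100010011→1 (1)
 19  0111111101000100111→0 (1)
 20  1111111010001001111→1 (0)
 21  1111110100010011110→1 (0)
 22  1111101000100111100→1 (1)
 23  1111010001001111001→1 (0)
 24  1110100010011110010→1 (1)
 25  1101000100111100101→1 (0)
 26  1010001001111001010→1 (0)
 27  0100010011110010100→0 (0)
 28  1000100111100101000→1 (1)
 29  0001001111001010001→0 (0)
 30  0010011110010100010→0 (0)
 31  0100111100101000100→0 (0)
 32  1001111001010001000→1 (0)
 33  0011110010100010000→0 (0)
 34  0111100101000100000→0 (0)
 35  1111001010001000000→1 (1)
 36  1110010100010000001→1 (0)
 37  1100101000100000010→1 (0)
 38  1001010001000000100→1 (0)
 39  0010100010000001000→0 (1)
 40  0101000100000010001→0 (1)
 41  1010001000000100011→1 (0)
 42  0100010000001000110→0 (0)
 43  1000100000010001100→1 (1)
 44  0001000000100011001→0 (0)
 45  0010000001000110010→0 (1)
 46  0100000010001100101→0 (1)
 47  1000000100011001011→1 (1)
 48  0000001000110010111→0 (0)
 49  0000010001100101110→0 (1)
 50  0000100011001011101→0 (0)
 51  0001000110010111010→0 (0)
 52  0010001100101110100→0 (1)

00100100000110000110111111101000100111100101000100000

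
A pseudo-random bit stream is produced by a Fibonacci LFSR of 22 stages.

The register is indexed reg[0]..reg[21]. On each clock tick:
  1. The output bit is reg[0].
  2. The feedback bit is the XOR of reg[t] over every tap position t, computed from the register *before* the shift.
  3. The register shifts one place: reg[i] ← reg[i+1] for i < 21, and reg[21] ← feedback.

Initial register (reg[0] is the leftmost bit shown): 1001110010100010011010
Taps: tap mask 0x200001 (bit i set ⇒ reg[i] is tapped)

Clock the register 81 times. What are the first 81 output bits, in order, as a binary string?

step | reg (before) | out | fb
   0 | 1001110010100010011010 | 1 | 1
   1 | 0011100101000100110101 | 0 | 1
   2 | 0111001010001001101011 | 0 | 1
   3 | 1110010100010011010111 | 1 | 0
   4 | 1100101000100110101110 | 1 | 1
   5 | 1001010001001101011101 | 1 | 0
   6 | 0010100010011010111010 | 0 | 0
   7 | 0101000100110101110100 | 0 | 0
   8 | 1010001001101011101000 | 1 | 1
   9 | 0100010011010111010001 | 0 | 1
  10 | 1000100110101110100011 | 1 | 0
  11 | 0001001101011101000110 | 0 | 0
  12 | 0010011010111010001100 | 0 | 0
  13 | 0100110101110100011000 | 0 | 0
  14 | 1001101011101000110000 | 1 | 1
  15 | 0011010111010001100001 | 0 | 1
  16 | 0110101110100011000011 | 0 | 1
  17 | 1101011101000110000111 | 1 | 0
  18 | 1010111010001100001110 | 1 | 1
  19 | 0101110100011000011101 | 0 | 1
  20 | 1011101000110000111011 | 1 | 0
  21 | 0111010001100001110110 | 0 | 0
  22 | 1110100011000011101100 | 1 | 1
  23 | 1101000110000111011001 | 1 | 0
  24 | 1010001100001110110010 | 1 | 1
  25 | 0100011000011101100101 | 0 | 1
  26 | 1000110000111011001011 | 1 | 0
  27 | 0001100001110110010110 | 0 | 0
  28 | 0011000011101100101100 | 0 | 0
  29 | 0110000111011001011000 | 0 | 0
  30 | 1100001110110010110000 | 1 | 1
  31 | 1000011101100101100001 | 1 | 0
  32 | 0000111011001011000010 | 0 | 0
  33 | 0001110110010110000100 | 0 | 0
  34 | 0011101100101100001000 | 0 | 0
  35 | 0111011001011000010000 | 0 | 0
  36 | 1110110010110000100000 | 1 | 1
  37 | 1101100101100001000001 | 1 | 0
  38 | 1011001011000010000010 | 1 | 1
  39 | 0110010110000100000101 | 0 | 1
  40 | 1100101100001000001011 | 1 | 0
  41 | 1001011000010000010110 | 1 | 1
  42 | 0010110000100000101101 | 0 | 1
  43 | 0101100001000001011011 | 0 | 1
  44 | 1011000010000010110111 | 1 | 0
  45 | 0110000100000101101110 | 0 | 0
  46 | 1100001000001011011100 | 1 | 1
  47 | 1000010000010110111001 | 1 | 0
  48 | 0000100000101101110010 | 0 | 0
  49 | 0001000001011011100100 | 0 | 0
  50 | 0010000010110111001000 | 0 | 0
  51 | 0100000101101110010000 | 0 | 0
  52 | 1000001011011100100000 | 1 | 1
  53 | 0000010110111001000001 | 0 | 1
  54 | 0000101101110010000011 | 0 | 1
  55 | 0001011011100100000111 | 0 | 1
  56 | 0010110111001000001111 | 0 | 1
  57 | 0101101110010000011111 | 0 | 1
  58 | 1011011100100000111111 | 1 | 0
  59 | 0110111001000001111110 | 0 | 0
  60 | 1101110010000011111100 | 1 | 1
  61 | 1011100100000111111001 | 1 | 0
  62 | 0111001000001111110010 | 0 | 0
  63 | 1110010000011111100100 | 1 | 1
  64 | 1100100000111111001001 | 1 | 0
  65 | 1001000001111110010010 | 1 | 1
  66 | 0010000011111100100101 | 0 | 1
  67 | 0100000111111001001011 | 0 | 1
  68 | 1000001111110010010111 | 1 | 0
  69 | 0000011111100100101110 | 0 | 0
  70 | 0000111111001001011100 | 0 | 0
  71 | 0001111110010010111000 | 0 | 0
  72 | 0011111100100101110000 | 0 | 0
  73 | 0111111001001011100000 | 0 | 0
  74 | 1111110010010111000000 | 1 | 1
  75 | 1111100100101110000001 | 1 | 0
  76 | 1111001001011100000010 | 1 | 1
  77 | 1110010010111000000101 | 1 | 0
  78 | 1100100101110000001010 | 1 | 1
  79 | 1001001011100000010101 | 1 | 0
  80 | 0010010111000000101010 | 0 | 0

100111001010001001101011101000110000111011001011000010000010110111001000001111110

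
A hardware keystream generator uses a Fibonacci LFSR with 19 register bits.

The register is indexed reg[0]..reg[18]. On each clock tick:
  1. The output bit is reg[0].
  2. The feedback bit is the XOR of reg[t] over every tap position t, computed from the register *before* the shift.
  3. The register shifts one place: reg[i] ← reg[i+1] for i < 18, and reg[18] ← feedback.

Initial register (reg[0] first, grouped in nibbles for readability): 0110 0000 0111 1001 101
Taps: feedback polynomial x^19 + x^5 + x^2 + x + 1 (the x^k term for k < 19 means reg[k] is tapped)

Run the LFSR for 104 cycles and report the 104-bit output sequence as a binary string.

k : reg_k → out_k, fb_k
0: 0110000001111001101 → 0, fb=0
1: 1100000011110011010 → 1, fb=0
2: 1000000111100110100 → 1, fb=1
3: 0000001111001101001 → 0, fb=0
4: 0000011110011010010 → 0, fb=1
5: 0000111100110100101 → 0, fb=1
6: 0001111001101001011 → 0, fb=1
7: 0011110011010010111 → 0, fb=0
8: 0111100110100101110 → 0, fb=0
9: 1111001101001011100 → 1, fb=1
10: 1110011010010111001 → 1, fb=0
11: 1100110100101110010 → 1, fb=1
12: 1001101001011100101 → 1, fb=1
13: 0011010010111001011 → 0, fb=0
14: 0110100101110010110 → 0, fb=0
15: 1101001011100101100 → 1, fb=0
16: 1010010111001011000 → 1, fb=1
17: 0100101110010110001 → 0, fb=1
18: 1001011100101100011 → 1, fb=0
19: 0010111001011000110 → 0, fb=0
20: 0101110010110001100 → 0, fb=0
21: 1011100101100011000 → 1, fb=0
22: 0111001011000110000 → 0, fb=0
23: 1110010110001100000 → 1, fb=0
24: 1100101100011000000 → 1, fb=0
25: 1001011000110000000 → 1, fb=0
26: 0010110001100000000 → 0, fb=0
27: 0101100011000000000 → 0, fb=1
28: 1011000110000000001 → 1, fb=0
29: 0110001100000000010 → 0, fb=0
30: 1100011000000000100 → 1, fb=1
31: 1000110000000001001 → 1, fb=0
32: 0001100000000010010 → 0, fb=0
33: 0011000000000100100 → 0, fb=1
34: 0110000000001001001 → 0, fb=0
35: 1100000000010010010 → 1, fb=0
36: 1000000000100100100 → 1, fb=1
37: 0000000001001001001 → 0, fb=0
38: 0000000010010010010 → 0, fb=0
39: 0000000100100100100 → 0, fb=0
40: 0000001001001001000 → 0, fb=0
41: 0000010010010010000 → 0, fb=1
42: 0000100100100100001 → 0, fb=0
43: 0001001001001000010 → 0, fb=0
44: 0010010010010000100 → 0, fb=0
45: 0100100100100001000 → 0, fb=1
46: 1001001001000010001 → 1, fb=1
47: 0010010010000100011 → 0, fb=0
48: 0100100100001000110 → 0, fb=1
49: 1001001000010001101 → 1, fb=1
50: 0010010000100011011 → 0, fb=0
51: 0100100001000110110 → 0, fb=1
52: 1001000010001101101 → 1, fb=1
53: 0010000100011011011 → 0, fb=1
54: 0100001000110110111 → 0, fb=1
55: 1000010001101101111 → 1, fb=0
56: 0000100011011011110 → 0, fb=0
57: 0001000110110111100 → 0, fb=0
58: 0010001101101111000 → 0, fb=1
59: 0100011011011110001 → 0, fb=0
60: 1000110110111100010 → 1, fb=0
61: 0001101101111000100 → 0, fb=0
62: 0011011011110001000 → 0, fb=0
63: 0110110111100010000 → 0, fb=1
64: 1101101111000100001 → 1, fb=0
65: 1011011110001000010 → 1, fb=1
66: 0110111100010000101 → 0, fb=1
67: 1101111000100001011 → 1, fb=1
68: 1011110001000010111 → 1, fb=1
69: 0111100010000101111 → 0, fb=0
70: 1111000100001011110 → 1, fb=1
71: 1110001000010111101 → 1, fb=1
72: 1100010000101111011 → 1, fb=1
73: 1000100001011110111 → 1, fb=1
74: 0001000010111101111 → 0, fb=0
75: 0010000101111011110 → 0, fb=1
76: 0100001011110111101 → 0, fb=1
77: 1000010111101111011 → 1, fb=0
78: 0000101111011110110 → 0, fb=0
79: 0001011110111101100 → 0, fb=1
80: 0010111101111011001 → 0, fb=0
81: 0101111011110110010 → 0, fb=0
82: 1011110111101100100 → 1, fb=1
83: 0111101111011001001 → 0, fb=0
84: 1111011110110010010 → 1, fb=0
85: 1110111101100100100 → 1, fb=0
86: 1101111011001001000 → 1, fb=1
87: 1011110110010010001 → 1, fb=1
88: 0111101100100100011 → 0, fb=0
89: 1111011001001000110 → 1, fb=0
90: 1110110010010001100 → 1, fb=0
91: 1101100100100011000 → 1, fb=0
92: 1011001001000110000 → 1, fb=0
93: 0110010010001100000 → 0, fb=1
94: 1100100100011000001 → 1, fb=0
95: 1001001000110000010 → 1, fb=1
96: 0010010001100000101 → 0, fb=0
97: 0100100011000001010 → 0, fb=1
98: 1001000110000010101 → 1, fb=1
99: 0010001100000101011 → 0, fb=1
100: 0100011000001010111 → 0, fb=0
101: 1000110000010101110 → 1, fb=0
102: 0001100000101011100 → 0, fb=0
103: 0011000001010111000 → 0, fb=1

01100000011110011010010111001011000110000000001001001001000010001101101111000100001011110111101100100100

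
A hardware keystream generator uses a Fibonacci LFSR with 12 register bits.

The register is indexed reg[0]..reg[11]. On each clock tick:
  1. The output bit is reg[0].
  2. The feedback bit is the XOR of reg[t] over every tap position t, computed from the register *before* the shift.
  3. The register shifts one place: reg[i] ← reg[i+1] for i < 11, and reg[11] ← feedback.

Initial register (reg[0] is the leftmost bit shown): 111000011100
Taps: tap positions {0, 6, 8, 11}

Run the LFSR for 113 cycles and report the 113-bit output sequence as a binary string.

step | reg (before) | out | fb
   0 | 111000011100 | 1 | 0
   1 | 110000111000 | 1 | 1
   2 | 100001110001 | 1 | 1
   3 | 000011100011 | 0 | 0
   4 | 000111000110 | 0 | 0
   5 | 001110001100 | 0 | 1
   6 | 011100011001 | 0 | 0
   7 | 111000110010 | 1 | 0
   8 | 110001100100 | 1 | 0
   9 | 100011001000 | 1 | 0
  10 | 000110010000 | 0 | 0
  11 | 001100100000 | 0 | 1
  12 | 011001000001 | 0 | 1
  13 | 110010000011 | 1 | 0
  14 | 100100000110 | 1 | 1
  15 | 001000001101 | 0 | 0
  16 | 010000011010 | 0 | 1
  17 | 100000110101 | 1 | 1
  18 | 000001101011 | 0 | 1
  19 | 000011010111 | 0 | 1
  20 | 000110101111 | 0 | 1
  21 | 001101011111 | 0 | 0
  22 | 011010111110 | 0 | 0
  23 | 110101111100 | 1 | 1
  24 | 101011111001 | 1 | 0
  25 | 010111110010 | 0 | 1
  26 | 101111100101 | 1 | 1
  27 | 011111001011 | 0 | 0
  28 | 111110010110 | 1 | 1
  29 | 111100101101 | 1 | 0
  30 | 111001011010 | 1 | 0
  31 | 110010110100 | 1 | 0
  32 | 100101101000 | 1 | 1
  33 | 001011010001 | 0 | 1
  34 | 010110100011 | 0 | 0
  35 | 101101000110 | 1 | 1
  36 | 011010001101 | 0 | 0
  37 | 110100011010 | 1 | 0
  38 | 101000110100 | 1 | 0
  39 | 010001101000 | 0 | 0
  40 | 100011010000 | 1 | 1
  41 | 000110100001 | 0 | 0
  42 | 001101000010 | 0 | 0
  43 | 011010000100 | 0 | 0
  44 | 110100001000 | 1 | 0
  45 | 101000010000 | 1 | 1
  46 | 010000100001 | 0 | 0
  47 | 100001000010 | 1 | 1
  48 | 000010000101 | 0 | 1
  49 | 000100001011 | 0 | 0
  50 | 001000010110 | 0 | 0
  51 | 010000101100 | 0 | 0
  52 | 100001011000 | 1 | 0
  53 | 000010110000 | 0 | 1
  54 | 000101100001 | 0 | 0
  55 | 001011000010 | 0 | 0
  56 | 010110000100 | 0 | 0
  57 | 101100001000 | 1 | 0
  58 | 011000010000 | 0 | 0
  59 | 110000100000 | 1 | 0
  60 | 100001000000 | 1 | 1
  61 | 000010000001 | 0 | 1
  62 | 000100000011 | 0 | 1
  63 | 001000000111 | 0 | 1
  64 | 010000001111 | 0 | 0
  65 | 100000011110 | 1 | 0
  66 | 000000111100 | 0 | 0
  67 | 000001111000 | 0 | 0
  68 | 000011110000 | 0 | 1
  69 | 000111100001 | 0 | 0
  70 | 001111000010 | 0 | 0
  71 | 011110000100 | 0 | 0
  72 | 111100001000 | 1 | 0
  73 | 111000010000 | 1 | 1
  74 | 110000100001 | 1 | 1
  75 | 100001000011 | 1 | 0
  76 | 000010000110 | 0 | 0
  77 | 000100001100 | 0 | 1
  78 | 001000011001 | 0 | 0
  79 | 010000110010 | 0 | 1
  80 | 100001100101 | 1 | 1
  81 | 000011001011 | 0 | 0
  82 | 000110010110 | 0 | 0
  83 | 001100101100 | 0 | 0
  84 | 011001011000 | 0 | 1
  85 | 110010110001 | 1 | 1
  86 | 100101100011 | 1 | 1
  87 | 001011000111 | 0 | 1
  88 | 010110001111 | 0 | 0
  89 | 101100011110 | 1 | 0
  90 | 011000111100 | 0 | 0
  91 | 110001111000 | 1 | 1
  92 | 100011110001 | 1 | 1
  93 | 000111100011 | 0 | 0
  94 | 001111000110 | 0 | 0
  95 | 011110001100 | 0 | 1
  96 | 111100011001 | 1 | 1
  97 | 111000110011 | 1 | 1
  98 | 110001100111 | 1 | 1
  99 | 100011001111 | 1 | 1
 100 | 000110011111 | 0 | 0
 101 | 001100111110 | 0 | 0
 102 | 011001111100 | 0 | 0
 103 | 110011111000 | 1 | 1
 104 | 100111110001 | 1 | 1
 105 | 001111100011 | 0 | 0
 106 | 011111000110 | 0 | 0
 107 | 111110001100 | 1 | 0
 108 | 111100011000 | 1 | 0
 109 | 111000110000 | 1 | 0
 110 | 110001100000 | 1 | 0
 111 | 100011000000 | 1 | 1
 112 | 000110000001 | 0 | 1

11100001110001100100000110101111100101101000110100001000010110000100000011110000100001100101100011110001100111110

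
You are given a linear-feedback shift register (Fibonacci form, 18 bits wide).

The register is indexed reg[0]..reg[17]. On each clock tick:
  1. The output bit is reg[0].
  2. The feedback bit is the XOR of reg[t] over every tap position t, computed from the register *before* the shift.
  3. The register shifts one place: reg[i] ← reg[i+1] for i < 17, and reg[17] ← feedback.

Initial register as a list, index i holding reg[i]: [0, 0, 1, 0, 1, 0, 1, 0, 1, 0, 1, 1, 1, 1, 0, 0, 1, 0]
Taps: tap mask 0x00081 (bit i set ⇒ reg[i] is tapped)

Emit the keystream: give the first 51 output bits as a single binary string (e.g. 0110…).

001010101011110010011101001111001000000011011111001

k : reg_k → out_k, fb_k
0: 001010101011110010 → 0, fb=0
1: 010101010111100100 → 0, fb=1
2: 101010101111001001 → 1, fb=1
3: 010101011110010011 → 0, fb=1
4: 101010111100100111 → 1, fb=0
5: 010101111001001110 → 0, fb=1
6: 101011110010011101 → 1, fb=0
7: 010111100100111010 → 0, fb=0
8: 101111001001110100 → 1, fb=1
9: 011110010011101001 → 0, fb=1
10: 111100100111010011 → 1, fb=1
11: 111001001110100111 → 1, fb=1
12: 110010011101001111 → 1, fb=0
13: 100100111010011110 → 1, fb=0
14: 001001110100111100 → 0, fb=1
15: 010011101001111001 → 0, fb=0
16: 100111010011110010 → 1, fb=0
17: 001110100111100100 → 0, fb=0
18: 011101001111001000 → 0, fb=0
19: 111010011110010000 → 1, fb=0
20: 110100111100100000 → 1, fb=0
21: 101001111001000000 → 1, fb=0
22: 010011110010000000 → 0, fb=1
23: 100111100100000001 → 1, fb=1
24: 001111001000000011 → 0, fb=0
25: 011110010000000110 → 0, fb=1
26: 111100100000001101 → 1, fb=1
27: 111001000000011011 → 1, fb=1
28: 110010000000110111 → 1, fb=1
29: 100100000001101111 → 1, fb=1
30: 001000000011011111 → 0, fb=0
31: 010000000110111110 → 0, fb=0
32: 100000001101111100 → 1, fb=1
33: 000000011011111001 → 0, fb=1
34: 000000110111110011 → 0, fb=1
35: 000001101111100111 → 0, fb=0
36: 000011011111001110 → 0, fb=1
37: 000110111110011101 → 0, fb=1
38: 001101111100111011 → 0, fb=1
39: 011011111001110111 → 0, fb=1
40: 110111110011101111 → 1, fb=0
41: 101111100111011110 → 1, fb=1
42: 011111001110111101 → 0, fb=0
43: 111110011101111010 → 1, fb=0
44: 111100111011110100 → 1, fb=0
45: 111001110111101000 → 1, fb=0
46: 110011101111010000 → 1, fb=1
47: 100111011110100001 → 1, fb=0
48: 001110111101000010 → 0, fb=1
49: 011101111010000101 → 0, fb=1
50: 111011110100001011 → 1, fb=0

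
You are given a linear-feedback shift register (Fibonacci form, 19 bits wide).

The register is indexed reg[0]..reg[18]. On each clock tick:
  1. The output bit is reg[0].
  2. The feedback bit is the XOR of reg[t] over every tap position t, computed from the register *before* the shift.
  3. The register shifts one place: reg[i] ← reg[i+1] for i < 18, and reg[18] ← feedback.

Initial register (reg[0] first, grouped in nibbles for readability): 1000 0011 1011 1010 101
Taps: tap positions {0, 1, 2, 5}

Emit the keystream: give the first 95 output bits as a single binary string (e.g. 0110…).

10000011101110101011111110101110010110010111000000010100000010100101110110101111100001001011011

step | reg (before) | out | fb
   0 | 1000001110111010101 | 1 | 1
   1 | 0000011101110101011 | 0 | 1
   2 | 0000111011101010111 | 0 | 1
   3 | 0001110111010101111 | 0 | 1
   4 | 0011101110101011111 | 0 | 1
   5 | 0111011101010111111 | 0 | 1
   6 | 1110111010101111111 | 1 | 0
   7 | 1101110101011111110 | 1 | 1
   8 | 1011101010111111101 | 1 | 0
   9 | 0111010101111111010 | 0 | 1
  10 | 1110101011111110101 | 1 | 1
  11 | 1101010111111101011 | 1 | 1
  12 | 1010101111111010111 | 1 | 0
  13 | 0101011111110101110 | 0 | 0
  14 | 1010111111101011100 | 1 | 1
  15 | 0101111111010111001 | 0 | 0
  16 | 1011111110101110010 | 1 | 1
  17 | 0111111101011100101 | 0 | 1
  18 | 1111111010111001011 | 1 | 0
  19 | 1111110101110010110 | 1 | 0
  20 | 1111101011100101100 | 1 | 1
  21 | 1111010111001011001 | 1 | 0
  22 | 1110101110010110010 | 1 | 1
  23 | 1101011100101100101 | 1 | 1
  24 | 1010111001011001011 | 1 | 1
  25 | 0101110010110010111 | 0 | 0
  26 | 1011100101100101110 | 1 | 0
  27 | 0111001011001011100 | 0 | 0
  28 | 1110010110010111000 | 1 | 0
  29 | 1100101100101110000 | 1 | 0
  30 | 1001011001011100000 | 1 | 0
  31 | 0010110010111000000 | 0 | 0
  32 | 0101100101110000000 | 0 | 1
  33 | 1011001011100000001 | 1 | 0
  34 | 0110010111000000010 | 0 | 1
  35 | 1100101110000000101 | 1 | 0
  36 | 1001011100000001010 | 1 | 0
  37 | 0010111000000010100 | 0 | 0
  38 | 0101110000000101000 | 0 | 0
  39 | 1011100000001010000 | 1 | 0
  40 | 0111000000010100000 | 0 | 0
  41 | 1110000000101000000 | 1 | 1
  42 | 1100000001010000001 | 1 | 0
  43 | 1000000010100000010 | 1 | 1
  44 | 0000000101000000101 | 0 | 0
  45 | 0000001010000001010 | 0 | 0
  46 | 0000010100000010100 | 0 | 1
  47 | 0000101000000101001 | 0 | 0
  48 | 0001010000001010010 | 0 | 1
  49 | 0010100000010100101 | 0 | 1
  50 | 0101000000101001011 | 0 | 1
  51 | 1010000001010010111 | 1 | 0
  52 | 0100000010100101110 | 0 | 1
  53 | 1000000101001011101 | 1 | 1
  54 | 0000001010010111011 | 0 | 0
  55 | 0000010100101110110 | 0 | 1
  56 | 0000101001011101101 | 0 | 0
  57 | 0001010010111011010 | 0 | 1
  58 | 0010100101110110101 | 0 | 1
  59 | 0101001011101101011 | 0 | 1
  60 | 1010010111011010111 | 1 | 1
  61 | 0100101110110101111 | 0 | 1
  62 | 1001011101101011111 | 1 | 0
  63 | 0010111011010111110 | 0 | 0
  64 | 0101110110101111100 | 0 | 0
  65 | 1011101101011111000 | 1 | 0
  66 | 0111011010111110000 | 0 | 1
  67 | 1110110101111100001 | 1 | 0
  68 | 1101101011111000010 | 1 | 0
  69 | 1011010111110000100 | 1 | 1
  70 | 0110101111100001001 | 0 | 0
  71 | 1101011111000010010 | 1 | 1
  72 | 1010111110000100101 | 1 | 1
  73 | 0101111100001001011 | 0 | 0
  74 | 1011111000010010110 | 1 | 1
  75 | 0111110000100101101 | 0 | 1
  76 | 1111100001001011011 | 1 | 1
  77 | 1111000010010110111 | 1 | 1
  78 | 1110000100101101111 | 1 | 1
  79 | 1100001001011011111 | 1 | 0
  80 | 1000010010110111110 | 1 | 0
  81 | 0000100101101111100 | 0 | 0
  82 | 0001001011011111000 | 0 | 0
  83 | 0010010110111110000 | 0 | 0
  84 | 0100101101111100000 | 0 | 1
  85 | 1001011011111000001 | 1 | 0
  86 | 0010110111110000010 | 0 | 0
  87 | 0101101111100000100 | 0 | 1
  88 | 1011011111000001001 | 1 | 1
  89 | 0110111110000010011 | 0 | 1
  90 | 1101111100000100111 | 1 | 1
  91 | 1011111000001001111 | 1 | 1
  92 | 0111110000010011111 | 0 | 1
  93 | 1111100000100111111 | 1 | 1
  94 | 1111000001001111111 | 1 | 1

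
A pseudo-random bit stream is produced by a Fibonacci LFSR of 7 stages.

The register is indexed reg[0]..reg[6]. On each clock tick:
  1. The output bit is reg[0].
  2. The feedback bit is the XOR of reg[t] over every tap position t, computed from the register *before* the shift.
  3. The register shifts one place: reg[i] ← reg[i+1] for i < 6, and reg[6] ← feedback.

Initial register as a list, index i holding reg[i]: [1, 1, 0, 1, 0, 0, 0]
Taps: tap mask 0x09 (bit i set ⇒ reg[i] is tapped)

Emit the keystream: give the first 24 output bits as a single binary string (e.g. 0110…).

k : reg_k → out_k, fb_k
0: 1101000 → 1, fb=0
1: 1010000 → 1, fb=1
2: 0100001 → 0, fb=0
3: 1000010 → 1, fb=1
4: 0000101 → 0, fb=0
5: 0001010 → 0, fb=1
6: 0010101 → 0, fb=0
7: 0101010 → 0, fb=1
8: 1010101 → 1, fb=1
9: 0101011 → 0, fb=1
10: 1010111 → 1, fb=1
11: 0101111 → 0, fb=1
12: 1011111 → 1, fb=0
13: 0111110 → 0, fb=1
14: 1111101 → 1, fb=0
15: 1111010 → 1, fb=0
16: 1110100 → 1, fb=1
17: 1101001 → 1, fb=0
18: 1010010 → 1, fb=1
19: 0100101 → 0, fb=0
20: 1001010 → 1, fb=0
21: 0010100 → 0, fb=0
22: 0101000 → 0, fb=1
23: 1010001 → 1, fb=1

110100001010101111101001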